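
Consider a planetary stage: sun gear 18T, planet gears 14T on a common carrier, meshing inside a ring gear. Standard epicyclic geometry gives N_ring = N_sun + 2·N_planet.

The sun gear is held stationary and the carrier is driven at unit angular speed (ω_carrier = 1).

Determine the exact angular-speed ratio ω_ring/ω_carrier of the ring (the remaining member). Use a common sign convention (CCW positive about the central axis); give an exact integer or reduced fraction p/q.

32/23

N_ring = 18 + 2·14 = 46
18(ω_s−ω_c) = −46(ω_r−ω_c),  ω_s=0, ω_c=1
ω_r = 1 − (18/46)(0−1) = 32/23
ω_r/ω_c = 32/23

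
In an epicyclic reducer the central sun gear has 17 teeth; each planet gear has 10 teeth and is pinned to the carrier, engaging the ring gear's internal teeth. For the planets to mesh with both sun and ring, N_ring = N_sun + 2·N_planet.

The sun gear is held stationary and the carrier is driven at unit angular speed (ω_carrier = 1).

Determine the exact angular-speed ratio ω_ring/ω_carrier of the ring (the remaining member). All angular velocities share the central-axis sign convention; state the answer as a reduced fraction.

N_ring = 17 + 2·10 = 37
17(ω_s−ω_c) = −37(ω_r−ω_c),  ω_s=0, ω_c=1
ω_r = 1 − (17/37)(0−1) = 54/37
ω_r/ω_c = 54/37

54/37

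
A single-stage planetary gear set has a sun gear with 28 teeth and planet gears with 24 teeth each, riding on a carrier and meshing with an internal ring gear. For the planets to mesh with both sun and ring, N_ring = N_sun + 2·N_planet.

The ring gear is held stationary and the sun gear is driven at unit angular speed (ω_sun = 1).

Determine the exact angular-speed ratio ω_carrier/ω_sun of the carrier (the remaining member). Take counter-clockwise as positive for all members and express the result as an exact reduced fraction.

7/26

N_ring = 28 + 2·24 = 76
28(ω_s−ω_c) = −76(ω_r−ω_c),  ω_r=0, ω_s=1
28(1−ω_c) = −76(0−ω_c)  ⇒  104ω_c = 28  ⇒  ω_c = 7/26
ω_c/ω_s = 7/26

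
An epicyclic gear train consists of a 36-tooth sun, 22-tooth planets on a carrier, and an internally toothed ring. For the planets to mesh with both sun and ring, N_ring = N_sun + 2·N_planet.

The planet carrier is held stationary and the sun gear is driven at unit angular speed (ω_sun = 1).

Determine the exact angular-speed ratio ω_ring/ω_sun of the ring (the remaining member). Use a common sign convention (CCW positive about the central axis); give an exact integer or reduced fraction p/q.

-9/20

N_ring = 36 + 2·22 = 80
36(ω_s−ω_c) = −80(ω_r−ω_c),  ω_c=0, ω_s=1
ω_r = 0 − (36/80)(1−0) = -9/20
ω_r/ω_s = -9/20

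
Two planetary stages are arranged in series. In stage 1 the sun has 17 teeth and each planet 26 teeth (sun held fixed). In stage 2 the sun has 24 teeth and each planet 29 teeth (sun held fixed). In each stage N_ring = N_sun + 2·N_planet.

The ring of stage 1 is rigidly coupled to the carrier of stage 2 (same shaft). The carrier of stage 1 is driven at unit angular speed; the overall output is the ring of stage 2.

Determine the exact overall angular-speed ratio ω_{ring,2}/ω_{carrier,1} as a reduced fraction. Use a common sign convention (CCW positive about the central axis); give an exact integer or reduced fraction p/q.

Stage 1: N_ring = 17 + 2·26 = 69
Stage 1: 17(ω_s−ω_c) = −69(ω_r−ω_c),  ω_s=0, ω_c=1
Stage 1: ω_r = 1 − (17/69)(0−1) = 86/69
  ⇒ ω_r¹/ω_c¹ = 86/69
Stage 2: N_ring = 24 + 2·29 = 82
Stage 2: 24(ω_s−ω_c) = −82(ω_r−ω_c),  ω_s=0, ω_c=1
Stage 2: ω_r = 1 − (24/82)(0−1) = 53/41
  ⇒ ω_r²/ω_c² = 53/41
Coupling ω_c² = ω_r¹ ⇒ overall = 86/69 × 53/41 = 4558/2829

4558/2829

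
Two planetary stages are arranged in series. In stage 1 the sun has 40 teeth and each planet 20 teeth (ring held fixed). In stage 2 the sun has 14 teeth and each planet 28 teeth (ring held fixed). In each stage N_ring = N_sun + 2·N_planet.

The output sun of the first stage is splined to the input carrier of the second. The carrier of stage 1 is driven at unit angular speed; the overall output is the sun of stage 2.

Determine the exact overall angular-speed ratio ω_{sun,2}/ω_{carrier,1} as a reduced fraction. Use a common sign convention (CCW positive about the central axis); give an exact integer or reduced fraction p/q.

Stage 1: N_ring = 40 + 2·20 = 80
Stage 1: 40(ω_s−ω_c) = −80(ω_r−ω_c),  ω_r=0, ω_c=1
Stage 1: ω_s = 1 − (80/40)(0−1) = 3
  ⇒ ω_s¹/ω_c¹ = 3
Stage 2: N_ring = 14 + 2·28 = 70
Stage 2: 14(ω_s−ω_c) = −70(ω_r−ω_c),  ω_r=0, ω_c=1
Stage 2: ω_s = 1 − (70/14)(0−1) = 6
  ⇒ ω_s²/ω_c² = 6
Coupling ω_c² = ω_s¹ ⇒ overall = 3 × 6 = 18

18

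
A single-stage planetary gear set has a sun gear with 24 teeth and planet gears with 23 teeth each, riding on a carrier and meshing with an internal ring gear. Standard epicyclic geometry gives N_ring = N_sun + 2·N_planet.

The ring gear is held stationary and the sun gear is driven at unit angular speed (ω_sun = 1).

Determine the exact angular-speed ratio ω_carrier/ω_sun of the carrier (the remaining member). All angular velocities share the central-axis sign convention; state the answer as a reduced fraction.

12/47

N_ring = 24 + 2·23 = 70
24(ω_s−ω_c) = −70(ω_r−ω_c),  ω_r=0, ω_s=1
24(1−ω_c) = −70(0−ω_c)  ⇒  94ω_c = 24  ⇒  ω_c = 12/47
ω_c/ω_s = 12/47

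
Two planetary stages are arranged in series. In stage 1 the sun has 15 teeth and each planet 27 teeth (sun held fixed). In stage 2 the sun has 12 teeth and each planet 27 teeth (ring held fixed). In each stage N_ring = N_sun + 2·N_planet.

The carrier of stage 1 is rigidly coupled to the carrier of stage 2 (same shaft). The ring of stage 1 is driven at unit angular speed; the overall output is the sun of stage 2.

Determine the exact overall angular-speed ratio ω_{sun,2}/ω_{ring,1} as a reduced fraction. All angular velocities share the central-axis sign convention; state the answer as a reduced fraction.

299/56

Stage 1: N_ring = 15 + 2·27 = 69
Stage 1: 15(ω_s−ω_c) = −69(ω_r−ω_c),  ω_s=0, ω_r=1
Stage 1: 15(0−ω_c) = −69(1−ω_c)  ⇒  84ω_c = 69  ⇒  ω_c = 23/28
  ⇒ ω_c¹/ω_r¹ = 23/28
Stage 2: N_ring = 12 + 2·27 = 66
Stage 2: 12(ω_s−ω_c) = −66(ω_r−ω_c),  ω_r=0, ω_c=1
Stage 2: ω_s = 1 − (66/12)(0−1) = 13/2
  ⇒ ω_s²/ω_c² = 13/2
Coupling ω_c² = ω_c¹ ⇒ overall = 23/28 × 13/2 = 299/56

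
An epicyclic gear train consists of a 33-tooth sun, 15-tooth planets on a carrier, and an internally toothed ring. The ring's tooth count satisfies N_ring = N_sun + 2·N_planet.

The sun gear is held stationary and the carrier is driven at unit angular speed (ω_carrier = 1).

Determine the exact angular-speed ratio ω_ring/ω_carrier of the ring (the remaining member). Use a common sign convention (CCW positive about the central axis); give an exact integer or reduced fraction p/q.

N_ring = 33 + 2·15 = 63
33(ω_s−ω_c) = −63(ω_r−ω_c),  ω_s=0, ω_c=1
ω_r = 1 − (33/63)(0−1) = 32/21
ω_r/ω_c = 32/21

32/21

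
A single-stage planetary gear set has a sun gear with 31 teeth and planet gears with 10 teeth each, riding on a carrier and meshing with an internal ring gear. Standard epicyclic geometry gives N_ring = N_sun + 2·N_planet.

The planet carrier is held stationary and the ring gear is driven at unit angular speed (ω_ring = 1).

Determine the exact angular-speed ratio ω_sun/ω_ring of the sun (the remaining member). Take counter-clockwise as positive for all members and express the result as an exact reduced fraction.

N_ring = 31 + 2·10 = 51
31(ω_s−ω_c) = −51(ω_r−ω_c),  ω_c=0, ω_r=1
ω_s = 0 − (51/31)(1−0) = -51/31
ω_s/ω_r = -51/31

-51/31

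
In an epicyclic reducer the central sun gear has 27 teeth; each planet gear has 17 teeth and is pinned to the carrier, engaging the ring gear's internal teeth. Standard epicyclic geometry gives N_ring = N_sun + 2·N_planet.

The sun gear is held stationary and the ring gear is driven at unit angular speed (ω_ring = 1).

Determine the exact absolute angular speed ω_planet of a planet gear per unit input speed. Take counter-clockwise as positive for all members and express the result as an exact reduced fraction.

61/34

N_ring = 27 + 2·17 = 61
27(ω_s−ω_c) = −61(ω_r−ω_c),  ω_s=0, ω_r=1
27(0−ω_c) = −61(1−ω_c)  ⇒  88ω_c = 61  ⇒  ω_c = 61/88
sun–planet: 27·(0−61/88) = −17·(ω_p−ω_c)  ⇒  ω_p−ω_c = −(27/17)·(-61/88) = 1647/1496
ω_p = 61/88 + 1647/1496 = 61/34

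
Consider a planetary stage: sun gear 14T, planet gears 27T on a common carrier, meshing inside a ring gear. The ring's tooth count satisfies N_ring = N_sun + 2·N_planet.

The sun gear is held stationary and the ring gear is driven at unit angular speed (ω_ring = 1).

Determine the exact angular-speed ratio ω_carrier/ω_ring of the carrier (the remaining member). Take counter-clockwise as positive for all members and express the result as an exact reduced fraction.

N_ring = 14 + 2·27 = 68
14(ω_s−ω_c) = −68(ω_r−ω_c),  ω_s=0, ω_r=1
14(0−ω_c) = −68(1−ω_c)  ⇒  82ω_c = 68  ⇒  ω_c = 34/41
ω_c/ω_r = 34/41

34/41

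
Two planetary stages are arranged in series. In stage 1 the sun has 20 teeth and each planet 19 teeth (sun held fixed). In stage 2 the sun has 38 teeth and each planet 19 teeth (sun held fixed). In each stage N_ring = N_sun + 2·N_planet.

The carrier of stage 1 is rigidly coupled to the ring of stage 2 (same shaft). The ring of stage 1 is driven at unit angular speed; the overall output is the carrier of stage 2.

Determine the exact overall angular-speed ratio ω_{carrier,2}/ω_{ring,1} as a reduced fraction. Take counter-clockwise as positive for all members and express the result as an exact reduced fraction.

58/117

Stage 1: N_ring = 20 + 2·19 = 58
Stage 1: 20(ω_s−ω_c) = −58(ω_r−ω_c),  ω_s=0, ω_r=1
Stage 1: 20(0−ω_c) = −58(1−ω_c)  ⇒  78ω_c = 58  ⇒  ω_c = 29/39
  ⇒ ω_c¹/ω_r¹ = 29/39
Stage 2: N_ring = 38 + 2·19 = 76
Stage 2: 38(ω_s−ω_c) = −76(ω_r−ω_c),  ω_s=0, ω_r=1
Stage 2: 38(0−ω_c) = −76(1−ω_c)  ⇒  114ω_c = 76  ⇒  ω_c = 2/3
  ⇒ ω_c²/ω_r² = 2/3
Coupling ω_r² = ω_c¹ ⇒ overall = 29/39 × 2/3 = 58/117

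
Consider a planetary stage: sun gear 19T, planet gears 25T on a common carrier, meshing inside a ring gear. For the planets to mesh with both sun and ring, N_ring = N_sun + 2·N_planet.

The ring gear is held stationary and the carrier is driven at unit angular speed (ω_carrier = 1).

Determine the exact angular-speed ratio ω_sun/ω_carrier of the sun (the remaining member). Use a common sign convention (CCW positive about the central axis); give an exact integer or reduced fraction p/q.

N_ring = 19 + 2·25 = 69
19(ω_s−ω_c) = −69(ω_r−ω_c),  ω_r=0, ω_c=1
ω_s = 1 − (69/19)(0−1) = 88/19
ω_s/ω_c = 88/19

88/19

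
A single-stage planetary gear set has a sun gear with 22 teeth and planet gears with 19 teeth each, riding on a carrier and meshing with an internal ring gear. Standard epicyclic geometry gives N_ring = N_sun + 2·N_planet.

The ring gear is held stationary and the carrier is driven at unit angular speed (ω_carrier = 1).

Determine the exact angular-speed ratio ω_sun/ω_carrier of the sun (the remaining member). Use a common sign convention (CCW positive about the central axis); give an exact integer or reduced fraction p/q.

N_ring = 22 + 2·19 = 60
22(ω_s−ω_c) = −60(ω_r−ω_c),  ω_r=0, ω_c=1
ω_s = 1 − (60/22)(0−1) = 41/11
ω_s/ω_c = 41/11

41/11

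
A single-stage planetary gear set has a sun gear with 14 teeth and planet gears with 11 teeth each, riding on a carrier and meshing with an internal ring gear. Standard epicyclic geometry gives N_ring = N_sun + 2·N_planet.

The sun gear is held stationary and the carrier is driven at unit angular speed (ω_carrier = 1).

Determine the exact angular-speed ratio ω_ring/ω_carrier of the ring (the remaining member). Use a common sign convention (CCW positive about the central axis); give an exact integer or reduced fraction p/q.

N_ring = 14 + 2·11 = 36
14(ω_s−ω_c) = −36(ω_r−ω_c),  ω_s=0, ω_c=1
ω_r = 1 − (14/36)(0−1) = 25/18
ω_r/ω_c = 25/18

25/18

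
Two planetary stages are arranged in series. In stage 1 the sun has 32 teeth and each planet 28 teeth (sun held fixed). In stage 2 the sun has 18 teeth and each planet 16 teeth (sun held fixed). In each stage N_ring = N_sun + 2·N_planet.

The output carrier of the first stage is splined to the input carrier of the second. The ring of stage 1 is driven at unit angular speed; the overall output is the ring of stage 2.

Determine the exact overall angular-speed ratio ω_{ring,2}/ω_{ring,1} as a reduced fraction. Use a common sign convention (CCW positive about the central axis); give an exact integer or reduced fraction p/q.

374/375

Stage 1: N_ring = 32 + 2·28 = 88
Stage 1: 32(ω_s−ω_c) = −88(ω_r−ω_c),  ω_s=0, ω_r=1
Stage 1: 32(0−ω_c) = −88(1−ω_c)  ⇒  120ω_c = 88  ⇒  ω_c = 11/15
  ⇒ ω_c¹/ω_r¹ = 11/15
Stage 2: N_ring = 18 + 2·16 = 50
Stage 2: 18(ω_s−ω_c) = −50(ω_r−ω_c),  ω_s=0, ω_c=1
Stage 2: ω_r = 1 − (18/50)(0−1) = 34/25
  ⇒ ω_r²/ω_c² = 34/25
Coupling ω_c² = ω_c¹ ⇒ overall = 11/15 × 34/25 = 374/375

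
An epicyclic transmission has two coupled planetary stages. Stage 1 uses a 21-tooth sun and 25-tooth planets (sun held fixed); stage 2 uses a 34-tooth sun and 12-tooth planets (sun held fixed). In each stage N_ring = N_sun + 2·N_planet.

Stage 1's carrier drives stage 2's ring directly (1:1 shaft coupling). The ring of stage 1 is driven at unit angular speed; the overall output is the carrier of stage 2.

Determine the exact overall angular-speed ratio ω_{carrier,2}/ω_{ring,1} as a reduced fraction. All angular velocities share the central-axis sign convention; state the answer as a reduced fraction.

2059/4232

Stage 1: N_ring = 21 + 2·25 = 71
Stage 1: 21(ω_s−ω_c) = −71(ω_r−ω_c),  ω_s=0, ω_r=1
Stage 1: 21(0−ω_c) = −71(1−ω_c)  ⇒  92ω_c = 71  ⇒  ω_c = 71/92
  ⇒ ω_c¹/ω_r¹ = 71/92
Stage 2: N_ring = 34 + 2·12 = 58
Stage 2: 34(ω_s−ω_c) = −58(ω_r−ω_c),  ω_s=0, ω_r=1
Stage 2: 34(0−ω_c) = −58(1−ω_c)  ⇒  92ω_c = 58  ⇒  ω_c = 29/46
  ⇒ ω_c²/ω_r² = 29/46
Coupling ω_r² = ω_c¹ ⇒ overall = 71/92 × 29/46 = 2059/4232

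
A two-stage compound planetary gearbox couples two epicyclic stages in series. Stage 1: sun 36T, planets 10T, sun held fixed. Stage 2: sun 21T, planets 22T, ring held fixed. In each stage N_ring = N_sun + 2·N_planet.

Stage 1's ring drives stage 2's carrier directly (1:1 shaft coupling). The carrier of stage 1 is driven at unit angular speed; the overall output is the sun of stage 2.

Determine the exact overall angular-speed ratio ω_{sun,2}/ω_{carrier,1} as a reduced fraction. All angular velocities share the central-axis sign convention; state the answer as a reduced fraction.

Stage 1: N_ring = 36 + 2·10 = 56
Stage 1: 36(ω_s−ω_c) = −56(ω_r−ω_c),  ω_s=0, ω_c=1
Stage 1: ω_r = 1 − (36/56)(0−1) = 23/14
  ⇒ ω_r¹/ω_c¹ = 23/14
Stage 2: N_ring = 21 + 2·22 = 65
Stage 2: 21(ω_s−ω_c) = −65(ω_r−ω_c),  ω_r=0, ω_c=1
Stage 2: ω_s = 1 − (65/21)(0−1) = 86/21
  ⇒ ω_s²/ω_c² = 86/21
Coupling ω_c² = ω_r¹ ⇒ overall = 23/14 × 86/21 = 989/147

989/147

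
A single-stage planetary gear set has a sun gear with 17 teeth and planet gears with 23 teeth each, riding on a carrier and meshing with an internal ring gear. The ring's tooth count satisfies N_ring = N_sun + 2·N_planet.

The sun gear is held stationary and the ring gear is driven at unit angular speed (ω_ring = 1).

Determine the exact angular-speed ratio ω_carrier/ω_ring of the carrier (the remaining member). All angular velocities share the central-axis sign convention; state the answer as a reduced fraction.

63/80

N_ring = 17 + 2·23 = 63
17(ω_s−ω_c) = −63(ω_r−ω_c),  ω_s=0, ω_r=1
17(0−ω_c) = −63(1−ω_c)  ⇒  80ω_c = 63  ⇒  ω_c = 63/80
ω_c/ω_r = 63/80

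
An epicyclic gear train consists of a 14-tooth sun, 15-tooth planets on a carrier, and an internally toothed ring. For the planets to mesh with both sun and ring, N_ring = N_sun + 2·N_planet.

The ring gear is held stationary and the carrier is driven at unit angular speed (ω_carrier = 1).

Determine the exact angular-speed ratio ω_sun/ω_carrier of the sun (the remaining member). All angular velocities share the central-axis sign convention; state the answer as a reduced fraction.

29/7

N_ring = 14 + 2·15 = 44
14(ω_s−ω_c) = −44(ω_r−ω_c),  ω_r=0, ω_c=1
ω_s = 1 − (44/14)(0−1) = 29/7
ω_s/ω_c = 29/7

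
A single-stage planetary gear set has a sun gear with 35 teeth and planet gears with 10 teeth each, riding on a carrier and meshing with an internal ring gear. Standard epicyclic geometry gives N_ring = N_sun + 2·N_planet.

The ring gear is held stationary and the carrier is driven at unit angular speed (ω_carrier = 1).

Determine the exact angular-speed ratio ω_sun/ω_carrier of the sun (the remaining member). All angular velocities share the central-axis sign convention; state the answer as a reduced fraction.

N_ring = 35 + 2·10 = 55
35(ω_s−ω_c) = −55(ω_r−ω_c),  ω_r=0, ω_c=1
ω_s = 1 − (55/35)(0−1) = 18/7
ω_s/ω_c = 18/7

18/7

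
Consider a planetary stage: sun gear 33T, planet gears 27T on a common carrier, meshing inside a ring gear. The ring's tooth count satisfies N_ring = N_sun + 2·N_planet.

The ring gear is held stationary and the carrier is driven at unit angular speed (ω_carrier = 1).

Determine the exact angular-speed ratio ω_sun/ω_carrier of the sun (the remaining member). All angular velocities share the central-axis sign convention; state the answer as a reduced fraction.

N_ring = 33 + 2·27 = 87
33(ω_s−ω_c) = −87(ω_r−ω_c),  ω_r=0, ω_c=1
ω_s = 1 − (87/33)(0−1) = 40/11
ω_s/ω_c = 40/11

40/11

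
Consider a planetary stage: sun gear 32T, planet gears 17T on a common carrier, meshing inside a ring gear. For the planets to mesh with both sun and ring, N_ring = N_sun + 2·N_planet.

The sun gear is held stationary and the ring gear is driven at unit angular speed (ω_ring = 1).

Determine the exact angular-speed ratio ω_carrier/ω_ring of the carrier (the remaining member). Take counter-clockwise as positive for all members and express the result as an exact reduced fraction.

33/49

N_ring = 32 + 2·17 = 66
32(ω_s−ω_c) = −66(ω_r−ω_c),  ω_s=0, ω_r=1
32(0−ω_c) = −66(1−ω_c)  ⇒  98ω_c = 66  ⇒  ω_c = 33/49
ω_c/ω_r = 33/49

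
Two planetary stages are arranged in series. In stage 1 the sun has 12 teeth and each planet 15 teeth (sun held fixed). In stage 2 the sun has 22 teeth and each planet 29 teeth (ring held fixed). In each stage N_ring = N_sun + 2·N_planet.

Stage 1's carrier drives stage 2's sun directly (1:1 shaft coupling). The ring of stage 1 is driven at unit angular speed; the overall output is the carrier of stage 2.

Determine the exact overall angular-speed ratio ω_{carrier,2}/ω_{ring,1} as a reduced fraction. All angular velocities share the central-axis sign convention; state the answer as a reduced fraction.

Stage 1: N_ring = 12 + 2·15 = 42
Stage 1: 12(ω_s−ω_c) = −42(ω_r−ω_c),  ω_s=0, ω_r=1
Stage 1: 12(0−ω_c) = −42(1−ω_c)  ⇒  54ω_c = 42  ⇒  ω_c = 7/9
  ⇒ ω_c¹/ω_r¹ = 7/9
Stage 2: N_ring = 22 + 2·29 = 80
Stage 2: 22(ω_s−ω_c) = −80(ω_r−ω_c),  ω_r=0, ω_s=1
Stage 2: 22(1−ω_c) = −80(0−ω_c)  ⇒  102ω_c = 22  ⇒  ω_c = 11/51
  ⇒ ω_c²/ω_s² = 11/51
Coupling ω_s² = ω_c¹ ⇒ overall = 7/9 × 11/51 = 77/459

77/459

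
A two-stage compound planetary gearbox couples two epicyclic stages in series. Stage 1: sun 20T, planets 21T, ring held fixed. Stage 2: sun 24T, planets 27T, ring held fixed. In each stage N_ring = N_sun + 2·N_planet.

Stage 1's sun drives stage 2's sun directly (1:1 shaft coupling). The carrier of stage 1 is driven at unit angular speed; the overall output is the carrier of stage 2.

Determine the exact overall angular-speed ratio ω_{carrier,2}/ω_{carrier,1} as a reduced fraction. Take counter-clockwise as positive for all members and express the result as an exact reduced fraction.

Stage 1: N_ring = 20 + 2·21 = 62
Stage 1: 20(ω_s−ω_c) = −62(ω_r−ω_c),  ω_r=0, ω_c=1
Stage 1: ω_s = 1 − (62/20)(0−1) = 41/10
  ⇒ ω_s¹/ω_c¹ = 41/10
Stage 2: N_ring = 24 + 2·27 = 78
Stage 2: 24(ω_s−ω_c) = −78(ω_r−ω_c),  ω_r=0, ω_s=1
Stage 2: 24(1−ω_c) = −78(0−ω_c)  ⇒  102ω_c = 24  ⇒  ω_c = 4/17
  ⇒ ω_c²/ω_s² = 4/17
Coupling ω_s² = ω_s¹ ⇒ overall = 41/10 × 4/17 = 82/85

82/85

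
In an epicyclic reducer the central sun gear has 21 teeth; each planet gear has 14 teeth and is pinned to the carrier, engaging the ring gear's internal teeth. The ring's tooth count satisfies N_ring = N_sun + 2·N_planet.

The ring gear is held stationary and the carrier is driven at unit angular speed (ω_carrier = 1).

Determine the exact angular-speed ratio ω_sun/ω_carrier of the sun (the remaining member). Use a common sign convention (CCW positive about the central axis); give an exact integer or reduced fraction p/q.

N_ring = 21 + 2·14 = 49
21(ω_s−ω_c) = −49(ω_r−ω_c),  ω_r=0, ω_c=1
ω_s = 1 − (49/21)(0−1) = 10/3
ω_s/ω_c = 10/3

10/3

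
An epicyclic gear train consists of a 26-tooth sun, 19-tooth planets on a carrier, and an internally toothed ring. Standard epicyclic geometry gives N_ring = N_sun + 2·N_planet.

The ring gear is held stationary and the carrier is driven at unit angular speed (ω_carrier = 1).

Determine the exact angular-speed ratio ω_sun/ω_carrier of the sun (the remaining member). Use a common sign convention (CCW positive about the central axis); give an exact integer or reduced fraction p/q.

N_ring = 26 + 2·19 = 64
26(ω_s−ω_c) = −64(ω_r−ω_c),  ω_r=0, ω_c=1
ω_s = 1 − (64/26)(0−1) = 45/13
ω_s/ω_c = 45/13

45/13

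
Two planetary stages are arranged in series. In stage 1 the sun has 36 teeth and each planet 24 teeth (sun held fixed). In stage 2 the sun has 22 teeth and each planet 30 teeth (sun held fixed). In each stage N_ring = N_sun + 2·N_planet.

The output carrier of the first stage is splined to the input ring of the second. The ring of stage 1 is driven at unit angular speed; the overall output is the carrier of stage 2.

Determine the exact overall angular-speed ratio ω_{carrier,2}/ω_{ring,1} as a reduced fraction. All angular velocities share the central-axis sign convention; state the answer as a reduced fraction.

287/520

Stage 1: N_ring = 36 + 2·24 = 84
Stage 1: 36(ω_s−ω_c) = −84(ω_r−ω_c),  ω_s=0, ω_r=1
Stage 1: 36(0−ω_c) = −84(1−ω_c)  ⇒  120ω_c = 84  ⇒  ω_c = 7/10
  ⇒ ω_c¹/ω_r¹ = 7/10
Stage 2: N_ring = 22 + 2·30 = 82
Stage 2: 22(ω_s−ω_c) = −82(ω_r−ω_c),  ω_s=0, ω_r=1
Stage 2: 22(0−ω_c) = −82(1−ω_c)  ⇒  104ω_c = 82  ⇒  ω_c = 41/52
  ⇒ ω_c²/ω_r² = 41/52
Coupling ω_r² = ω_c¹ ⇒ overall = 7/10 × 41/52 = 287/520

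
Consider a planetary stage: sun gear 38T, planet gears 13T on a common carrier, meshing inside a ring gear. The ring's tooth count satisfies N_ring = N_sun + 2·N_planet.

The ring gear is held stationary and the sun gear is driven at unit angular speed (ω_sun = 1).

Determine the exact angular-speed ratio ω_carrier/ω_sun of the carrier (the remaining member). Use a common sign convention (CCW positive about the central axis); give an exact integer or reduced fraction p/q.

19/51

N_ring = 38 + 2·13 = 64
38(ω_s−ω_c) = −64(ω_r−ω_c),  ω_r=0, ω_s=1
38(1−ω_c) = −64(0−ω_c)  ⇒  102ω_c = 38  ⇒  ω_c = 19/51
ω_c/ω_s = 19/51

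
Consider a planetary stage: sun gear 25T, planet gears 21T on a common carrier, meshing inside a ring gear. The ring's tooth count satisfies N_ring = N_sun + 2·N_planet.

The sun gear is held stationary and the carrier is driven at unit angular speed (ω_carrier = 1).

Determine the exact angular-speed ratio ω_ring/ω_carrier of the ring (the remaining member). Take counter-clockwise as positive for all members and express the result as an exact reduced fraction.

N_ring = 25 + 2·21 = 67
25(ω_s−ω_c) = −67(ω_r−ω_c),  ω_s=0, ω_c=1
ω_r = 1 − (25/67)(0−1) = 92/67
ω_r/ω_c = 92/67

92/67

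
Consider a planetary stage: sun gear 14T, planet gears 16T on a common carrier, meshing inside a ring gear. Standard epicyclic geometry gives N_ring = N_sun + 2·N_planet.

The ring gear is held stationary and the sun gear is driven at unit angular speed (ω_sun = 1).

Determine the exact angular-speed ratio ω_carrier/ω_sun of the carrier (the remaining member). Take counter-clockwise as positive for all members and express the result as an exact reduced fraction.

N_ring = 14 + 2·16 = 46
14(ω_s−ω_c) = −46(ω_r−ω_c),  ω_r=0, ω_s=1
14(1−ω_c) = −46(0−ω_c)  ⇒  60ω_c = 14  ⇒  ω_c = 7/30
ω_c/ω_s = 7/30

7/30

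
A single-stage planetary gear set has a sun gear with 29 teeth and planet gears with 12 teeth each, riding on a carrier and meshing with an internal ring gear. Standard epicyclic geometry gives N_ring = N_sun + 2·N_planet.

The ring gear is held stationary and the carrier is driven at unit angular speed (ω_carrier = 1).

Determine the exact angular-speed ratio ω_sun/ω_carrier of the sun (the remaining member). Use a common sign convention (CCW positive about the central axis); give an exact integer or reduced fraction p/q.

82/29

N_ring = 29 + 2·12 = 53
29(ω_s−ω_c) = −53(ω_r−ω_c),  ω_r=0, ω_c=1
ω_s = 1 − (53/29)(0−1) = 82/29
ω_s/ω_c = 82/29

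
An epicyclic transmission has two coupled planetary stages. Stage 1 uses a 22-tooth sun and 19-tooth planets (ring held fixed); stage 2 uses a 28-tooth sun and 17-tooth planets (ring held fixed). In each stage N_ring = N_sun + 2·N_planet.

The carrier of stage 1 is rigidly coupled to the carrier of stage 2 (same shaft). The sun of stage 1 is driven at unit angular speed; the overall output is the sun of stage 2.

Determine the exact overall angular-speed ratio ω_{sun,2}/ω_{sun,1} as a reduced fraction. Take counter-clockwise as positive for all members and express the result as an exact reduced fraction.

495/574

Stage 1: N_ring = 22 + 2·19 = 60
Stage 1: 22(ω_s−ω_c) = −60(ω_r−ω_c),  ω_r=0, ω_s=1
Stage 1: 22(1−ω_c) = −60(0−ω_c)  ⇒  82ω_c = 22  ⇒  ω_c = 11/41
  ⇒ ω_c¹/ω_s¹ = 11/41
Stage 2: N_ring = 28 + 2·17 = 62
Stage 2: 28(ω_s−ω_c) = −62(ω_r−ω_c),  ω_r=0, ω_c=1
Stage 2: ω_s = 1 − (62/28)(0−1) = 45/14
  ⇒ ω_s²/ω_c² = 45/14
Coupling ω_c² = ω_c¹ ⇒ overall = 11/41 × 45/14 = 495/574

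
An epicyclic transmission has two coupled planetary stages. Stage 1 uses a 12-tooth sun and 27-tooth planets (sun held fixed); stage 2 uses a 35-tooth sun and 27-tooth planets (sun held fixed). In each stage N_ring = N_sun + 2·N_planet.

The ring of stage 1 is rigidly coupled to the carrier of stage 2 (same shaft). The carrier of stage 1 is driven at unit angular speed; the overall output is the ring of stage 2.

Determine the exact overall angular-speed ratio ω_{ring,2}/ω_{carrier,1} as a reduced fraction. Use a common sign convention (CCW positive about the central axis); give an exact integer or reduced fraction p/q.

Stage 1: N_ring = 12 + 2·27 = 66
Stage 1: 12(ω_s−ω_c) = −66(ω_r−ω_c),  ω_s=0, ω_c=1
Stage 1: ω_r = 1 − (12/66)(0−1) = 13/11
  ⇒ ω_r¹/ω_c¹ = 13/11
Stage 2: N_ring = 35 + 2·27 = 89
Stage 2: 35(ω_s−ω_c) = −89(ω_r−ω_c),  ω_s=0, ω_c=1
Stage 2: ω_r = 1 − (35/89)(0−1) = 124/89
  ⇒ ω_r²/ω_c² = 124/89
Coupling ω_c² = ω_r¹ ⇒ overall = 13/11 × 124/89 = 1612/979

1612/979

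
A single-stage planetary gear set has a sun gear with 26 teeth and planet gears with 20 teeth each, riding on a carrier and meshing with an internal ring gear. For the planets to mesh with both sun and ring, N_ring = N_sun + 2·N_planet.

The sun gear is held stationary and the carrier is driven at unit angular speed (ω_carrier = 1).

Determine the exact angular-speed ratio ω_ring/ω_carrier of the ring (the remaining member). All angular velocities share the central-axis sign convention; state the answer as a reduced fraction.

N_ring = 26 + 2·20 = 66
26(ω_s−ω_c) = −66(ω_r−ω_c),  ω_s=0, ω_c=1
ω_r = 1 − (26/66)(0−1) = 46/33
ω_r/ω_c = 46/33

46/33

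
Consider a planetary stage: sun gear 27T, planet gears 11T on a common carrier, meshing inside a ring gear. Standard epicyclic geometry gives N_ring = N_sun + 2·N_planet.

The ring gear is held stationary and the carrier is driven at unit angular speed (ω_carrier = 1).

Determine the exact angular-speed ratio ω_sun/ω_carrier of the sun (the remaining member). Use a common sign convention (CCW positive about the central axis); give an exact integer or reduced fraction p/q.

N_ring = 27 + 2·11 = 49
27(ω_s−ω_c) = −49(ω_r−ω_c),  ω_r=0, ω_c=1
ω_s = 1 − (49/27)(0−1) = 76/27
ω_s/ω_c = 76/27

76/27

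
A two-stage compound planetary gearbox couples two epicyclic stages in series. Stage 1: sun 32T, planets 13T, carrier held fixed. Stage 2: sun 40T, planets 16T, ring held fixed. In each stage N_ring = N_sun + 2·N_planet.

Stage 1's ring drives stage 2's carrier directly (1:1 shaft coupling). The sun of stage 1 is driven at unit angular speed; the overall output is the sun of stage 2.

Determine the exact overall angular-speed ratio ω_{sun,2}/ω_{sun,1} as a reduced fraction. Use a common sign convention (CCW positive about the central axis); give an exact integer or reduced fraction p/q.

Stage 1: N_ring = 32 + 2·13 = 58
Stage 1: 32(ω_s−ω_c) = −58(ω_r−ω_c),  ω_c=0, ω_s=1
Stage 1: ω_r = 0 − (32/58)(1−0) = -16/29
  ⇒ ω_r¹/ω_s¹ = -16/29
Stage 2: N_ring = 40 + 2·16 = 72
Stage 2: 40(ω_s−ω_c) = −72(ω_r−ω_c),  ω_r=0, ω_c=1
Stage 2: ω_s = 1 − (72/40)(0−1) = 14/5
  ⇒ ω_s²/ω_c² = 14/5
Coupling ω_c² = ω_r¹ ⇒ overall = -16/29 × 14/5 = -224/145

-224/145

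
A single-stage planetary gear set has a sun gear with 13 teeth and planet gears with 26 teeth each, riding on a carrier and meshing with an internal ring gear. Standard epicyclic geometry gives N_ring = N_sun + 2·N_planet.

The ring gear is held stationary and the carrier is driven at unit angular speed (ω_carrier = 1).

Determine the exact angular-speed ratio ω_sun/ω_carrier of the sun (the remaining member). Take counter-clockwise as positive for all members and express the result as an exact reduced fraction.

N_ring = 13 + 2·26 = 65
13(ω_s−ω_c) = −65(ω_r−ω_c),  ω_r=0, ω_c=1
ω_s = 1 − (65/13)(0−1) = 6
ω_s/ω_c = 6

6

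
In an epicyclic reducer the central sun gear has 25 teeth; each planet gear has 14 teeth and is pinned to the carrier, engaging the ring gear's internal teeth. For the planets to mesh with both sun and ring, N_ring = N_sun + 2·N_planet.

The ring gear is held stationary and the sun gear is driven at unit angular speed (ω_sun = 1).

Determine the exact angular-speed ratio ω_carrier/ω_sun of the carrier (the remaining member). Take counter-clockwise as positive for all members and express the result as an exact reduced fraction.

25/78

N_ring = 25 + 2·14 = 53
25(ω_s−ω_c) = −53(ω_r−ω_c),  ω_r=0, ω_s=1
25(1−ω_c) = −53(0−ω_c)  ⇒  78ω_c = 25  ⇒  ω_c = 25/78
ω_c/ω_s = 25/78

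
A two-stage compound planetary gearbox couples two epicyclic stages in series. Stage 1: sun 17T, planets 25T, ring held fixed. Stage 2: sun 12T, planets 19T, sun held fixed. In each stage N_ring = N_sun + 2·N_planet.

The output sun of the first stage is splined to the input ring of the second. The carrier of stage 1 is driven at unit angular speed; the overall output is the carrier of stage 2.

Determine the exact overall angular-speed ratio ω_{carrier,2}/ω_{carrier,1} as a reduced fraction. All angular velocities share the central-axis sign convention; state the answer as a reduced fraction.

Stage 1: N_ring = 17 + 2·25 = 67
Stage 1: 17(ω_s−ω_c) = −67(ω_r−ω_c),  ω_r=0, ω_c=1
Stage 1: ω_s = 1 − (67/17)(0−1) = 84/17
  ⇒ ω_s¹/ω_c¹ = 84/17
Stage 2: N_ring = 12 + 2·19 = 50
Stage 2: 12(ω_s−ω_c) = −50(ω_r−ω_c),  ω_s=0, ω_r=1
Stage 2: 12(0−ω_c) = −50(1−ω_c)  ⇒  62ω_c = 50  ⇒  ω_c = 25/31
  ⇒ ω_c²/ω_r² = 25/31
Coupling ω_r² = ω_s¹ ⇒ overall = 84/17 × 25/31 = 2100/527

2100/527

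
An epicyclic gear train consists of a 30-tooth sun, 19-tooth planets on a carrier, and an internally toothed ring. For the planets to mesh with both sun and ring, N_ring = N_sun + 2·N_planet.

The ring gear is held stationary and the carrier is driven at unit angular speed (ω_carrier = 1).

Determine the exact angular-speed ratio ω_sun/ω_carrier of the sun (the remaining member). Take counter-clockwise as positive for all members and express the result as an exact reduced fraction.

49/15

N_ring = 30 + 2·19 = 68
30(ω_s−ω_c) = −68(ω_r−ω_c),  ω_r=0, ω_c=1
ω_s = 1 − (68/30)(0−1) = 49/15
ω_s/ω_c = 49/15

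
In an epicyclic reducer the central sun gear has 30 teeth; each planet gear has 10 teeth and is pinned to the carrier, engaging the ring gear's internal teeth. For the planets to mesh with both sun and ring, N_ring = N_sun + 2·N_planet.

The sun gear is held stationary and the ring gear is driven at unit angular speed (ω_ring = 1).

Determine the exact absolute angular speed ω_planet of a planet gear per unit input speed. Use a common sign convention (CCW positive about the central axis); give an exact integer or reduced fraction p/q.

5/2

N_ring = 30 + 2·10 = 50
30(ω_s−ω_c) = −50(ω_r−ω_c),  ω_s=0, ω_r=1
30(0−ω_c) = −50(1−ω_c)  ⇒  80ω_c = 50  ⇒  ω_c = 5/8
sun–planet: 30·(0−5/8) = −10·(ω_p−ω_c)  ⇒  ω_p−ω_c = −(30/10)·(-5/8) = 15/8
ω_p = 5/8 + 15/8 = 5/2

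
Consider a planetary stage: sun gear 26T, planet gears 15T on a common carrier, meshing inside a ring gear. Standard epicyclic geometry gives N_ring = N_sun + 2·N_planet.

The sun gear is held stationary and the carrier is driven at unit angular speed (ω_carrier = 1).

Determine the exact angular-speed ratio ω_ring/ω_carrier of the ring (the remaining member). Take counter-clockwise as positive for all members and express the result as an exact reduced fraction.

N_ring = 26 + 2·15 = 56
26(ω_s−ω_c) = −56(ω_r−ω_c),  ω_s=0, ω_c=1
ω_r = 1 − (26/56)(0−1) = 41/28
ω_r/ω_c = 41/28

41/28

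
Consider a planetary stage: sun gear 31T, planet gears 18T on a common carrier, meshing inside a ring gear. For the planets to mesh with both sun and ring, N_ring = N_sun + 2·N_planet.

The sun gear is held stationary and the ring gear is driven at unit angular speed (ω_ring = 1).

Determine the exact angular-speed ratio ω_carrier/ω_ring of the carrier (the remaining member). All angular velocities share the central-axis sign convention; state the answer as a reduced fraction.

N_ring = 31 + 2·18 = 67
31(ω_s−ω_c) = −67(ω_r−ω_c),  ω_s=0, ω_r=1
31(0−ω_c) = −67(1−ω_c)  ⇒  98ω_c = 67  ⇒  ω_c = 67/98
ω_c/ω_r = 67/98

67/98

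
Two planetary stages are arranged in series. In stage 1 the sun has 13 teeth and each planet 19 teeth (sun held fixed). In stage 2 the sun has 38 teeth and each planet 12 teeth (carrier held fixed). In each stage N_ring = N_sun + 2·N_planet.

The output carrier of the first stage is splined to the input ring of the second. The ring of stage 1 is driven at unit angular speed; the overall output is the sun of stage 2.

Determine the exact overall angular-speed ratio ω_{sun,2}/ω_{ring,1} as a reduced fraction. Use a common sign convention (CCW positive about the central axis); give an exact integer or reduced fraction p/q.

Stage 1: N_ring = 13 + 2·19 = 51
Stage 1: 13(ω_s−ω_c) = −51(ω_r−ω_c),  ω_s=0, ω_r=1
Stage 1: 13(0−ω_c) = −51(1−ω_c)  ⇒  64ω_c = 51  ⇒  ω_c = 51/64
  ⇒ ω_c¹/ω_r¹ = 51/64
Stage 2: N_ring = 38 + 2·12 = 62
Stage 2: 38(ω_s−ω_c) = −62(ω_r−ω_c),  ω_c=0, ω_r=1
Stage 2: ω_s = 0 − (62/38)(1−0) = -31/19
  ⇒ ω_s²/ω_r² = -31/19
Coupling ω_r² = ω_c¹ ⇒ overall = 51/64 × -31/19 = -1581/1216

-1581/1216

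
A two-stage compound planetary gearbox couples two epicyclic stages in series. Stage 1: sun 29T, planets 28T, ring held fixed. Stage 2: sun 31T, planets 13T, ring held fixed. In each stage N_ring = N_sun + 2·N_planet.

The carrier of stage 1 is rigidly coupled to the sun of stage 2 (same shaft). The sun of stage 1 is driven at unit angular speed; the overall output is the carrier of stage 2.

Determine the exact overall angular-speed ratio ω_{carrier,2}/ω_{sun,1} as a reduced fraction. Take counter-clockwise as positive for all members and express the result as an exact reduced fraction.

Stage 1: N_ring = 29 + 2·28 = 85
Stage 1: 29(ω_s−ω_c) = −85(ω_r−ω_c),  ω_r=0, ω_s=1
Stage 1: 29(1−ω_c) = −85(0−ω_c)  ⇒  114ω_c = 29  ⇒  ω_c = 29/114
  ⇒ ω_c¹/ω_s¹ = 29/114
Stage 2: N_ring = 31 + 2·13 = 57
Stage 2: 31(ω_s−ω_c) = −57(ω_r−ω_c),  ω_r=0, ω_s=1
Stage 2: 31(1−ω_c) = −57(0−ω_c)  ⇒  88ω_c = 31  ⇒  ω_c = 31/88
  ⇒ ω_c²/ω_s² = 31/88
Coupling ω_s² = ω_c¹ ⇒ overall = 29/114 × 31/88 = 899/10032

899/10032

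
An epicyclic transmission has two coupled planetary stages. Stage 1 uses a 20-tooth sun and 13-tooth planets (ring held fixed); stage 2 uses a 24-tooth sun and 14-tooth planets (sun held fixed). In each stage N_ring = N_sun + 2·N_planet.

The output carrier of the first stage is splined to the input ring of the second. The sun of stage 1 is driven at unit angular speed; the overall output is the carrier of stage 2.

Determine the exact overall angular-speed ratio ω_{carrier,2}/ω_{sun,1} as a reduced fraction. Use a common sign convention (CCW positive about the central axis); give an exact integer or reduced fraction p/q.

130/627

Stage 1: N_ring = 20 + 2·13 = 46
Stage 1: 20(ω_s−ω_c) = −46(ω_r−ω_c),  ω_r=0, ω_s=1
Stage 1: 20(1−ω_c) = −46(0−ω_c)  ⇒  66ω_c = 20  ⇒  ω_c = 10/33
  ⇒ ω_c¹/ω_s¹ = 10/33
Stage 2: N_ring = 24 + 2·14 = 52
Stage 2: 24(ω_s−ω_c) = −52(ω_r−ω_c),  ω_s=0, ω_r=1
Stage 2: 24(0−ω_c) = −52(1−ω_c)  ⇒  76ω_c = 52  ⇒  ω_c = 13/19
  ⇒ ω_c²/ω_r² = 13/19
Coupling ω_r² = ω_c¹ ⇒ overall = 10/33 × 13/19 = 130/627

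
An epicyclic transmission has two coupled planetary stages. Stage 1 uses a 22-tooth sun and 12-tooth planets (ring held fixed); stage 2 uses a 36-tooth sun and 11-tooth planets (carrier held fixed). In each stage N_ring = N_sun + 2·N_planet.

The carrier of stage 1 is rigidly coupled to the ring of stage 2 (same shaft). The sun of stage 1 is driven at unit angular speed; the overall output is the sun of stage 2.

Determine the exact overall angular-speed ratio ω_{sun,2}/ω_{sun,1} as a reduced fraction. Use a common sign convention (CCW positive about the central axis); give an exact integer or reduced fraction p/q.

Stage 1: N_ring = 22 + 2·12 = 46
Stage 1: 22(ω_s−ω_c) = −46(ω_r−ω_c),  ω_r=0, ω_s=1
Stage 1: 22(1−ω_c) = −46(0−ω_c)  ⇒  68ω_c = 22  ⇒  ω_c = 11/34
  ⇒ ω_c¹/ω_s¹ = 11/34
Stage 2: N_ring = 36 + 2·11 = 58
Stage 2: 36(ω_s−ω_c) = −58(ω_r−ω_c),  ω_c=0, ω_r=1
Stage 2: ω_s = 0 − (58/36)(1−0) = -29/18
  ⇒ ω_s²/ω_r² = -29/18
Coupling ω_r² = ω_c¹ ⇒ overall = 11/34 × -29/18 = -319/612

-319/612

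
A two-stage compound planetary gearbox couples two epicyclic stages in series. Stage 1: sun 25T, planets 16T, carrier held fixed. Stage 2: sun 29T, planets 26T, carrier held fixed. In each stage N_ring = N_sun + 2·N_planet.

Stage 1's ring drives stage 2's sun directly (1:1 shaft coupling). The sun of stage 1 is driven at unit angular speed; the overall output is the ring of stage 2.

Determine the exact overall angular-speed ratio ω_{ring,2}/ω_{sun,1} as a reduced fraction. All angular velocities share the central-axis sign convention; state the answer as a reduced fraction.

Stage 1: N_ring = 25 + 2·16 = 57
Stage 1: 25(ω_s−ω_c) = −57(ω_r−ω_c),  ω_c=0, ω_s=1
Stage 1: ω_r = 0 − (25/57)(1−0) = -25/57
  ⇒ ω_r¹/ω_s¹ = -25/57
Stage 2: N_ring = 29 + 2·26 = 81
Stage 2: 29(ω_s−ω_c) = −81(ω_r−ω_c),  ω_c=0, ω_s=1
Stage 2: ω_r = 0 − (29/81)(1−0) = -29/81
  ⇒ ω_r²/ω_s² = -29/81
Coupling ω_s² = ω_r¹ ⇒ overall = -25/57 × -29/81 = 725/4617

725/4617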